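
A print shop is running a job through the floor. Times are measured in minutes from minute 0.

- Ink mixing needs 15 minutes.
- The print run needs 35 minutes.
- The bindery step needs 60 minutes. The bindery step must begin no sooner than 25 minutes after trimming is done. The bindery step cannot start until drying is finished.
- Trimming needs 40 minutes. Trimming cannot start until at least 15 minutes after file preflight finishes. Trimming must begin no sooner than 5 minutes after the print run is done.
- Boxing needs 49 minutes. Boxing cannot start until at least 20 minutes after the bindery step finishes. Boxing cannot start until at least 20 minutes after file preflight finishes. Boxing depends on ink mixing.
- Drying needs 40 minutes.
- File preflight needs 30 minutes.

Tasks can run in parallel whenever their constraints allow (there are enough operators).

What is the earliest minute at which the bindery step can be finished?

170

Drying can start immediately at minute 0; it finishes at minute 40.
The print run can start immediately at minute 0; it finishes at minute 35.
File preflight has no prerequisites, so it starts at minute 0 and finishes at minute 30.
Trimming cannot start until file preflight (finishes minute 30, plus 15-minute gap → minute 45); the print run (finishes minute 35, plus 5-minute gap → minute 40). The controlling bound is minute 45, so trimming finishes at 45 + 40 = minute 85.
The bindery step cannot start until trimming (finishes minute 85, plus 25-minute gap → minute 110); drying (finishes minute 40). The controlling bound is minute 110, so the bindery step finishes at 110 + 60 = minute 170.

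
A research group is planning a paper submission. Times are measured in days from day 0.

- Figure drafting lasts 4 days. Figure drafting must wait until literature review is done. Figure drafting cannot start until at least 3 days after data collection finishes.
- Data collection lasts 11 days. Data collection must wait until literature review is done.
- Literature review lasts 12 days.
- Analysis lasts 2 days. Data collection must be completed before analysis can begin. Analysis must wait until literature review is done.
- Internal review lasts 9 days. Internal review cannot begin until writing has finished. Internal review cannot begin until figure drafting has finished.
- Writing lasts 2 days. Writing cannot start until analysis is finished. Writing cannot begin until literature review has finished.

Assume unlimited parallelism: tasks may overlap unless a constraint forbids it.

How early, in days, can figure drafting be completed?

30

Literature review has no prerequisites, so it starts at day 0 and finishes at day 12.
Data collection cannot begin until literature review (finishes day 12). It runs from day 12 to 12 + 11 = day 23.
Figure drafting has to wait for literature review (finishes day 12); data collection (finishes day 23, plus 3-day gap → day 26). The latest of these is day 26, so figure drafting runs day 26 to 26 + 4 = day 30.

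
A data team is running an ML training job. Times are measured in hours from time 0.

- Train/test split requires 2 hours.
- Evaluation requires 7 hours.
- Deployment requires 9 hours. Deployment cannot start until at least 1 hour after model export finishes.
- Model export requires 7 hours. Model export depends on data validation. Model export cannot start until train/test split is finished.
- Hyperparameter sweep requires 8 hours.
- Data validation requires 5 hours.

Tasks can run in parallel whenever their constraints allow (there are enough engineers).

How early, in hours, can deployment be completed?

Train/test split has no prerequisites, so it starts at hour 0 and finishes at hour 2.
Data validation can start immediately at hour 0; it finishes at hour 5.
Model export has to wait for data validation (finishes hour 5); train/test split (finishes hour 2). The latest of these is hour 5, so model export runs hour 5 to 5 + 7 = hour 12.
After model export (finishes hour 12, plus 1-hour gap → hour 13), deployment can start at hour 13 and finishes at hour 22.

22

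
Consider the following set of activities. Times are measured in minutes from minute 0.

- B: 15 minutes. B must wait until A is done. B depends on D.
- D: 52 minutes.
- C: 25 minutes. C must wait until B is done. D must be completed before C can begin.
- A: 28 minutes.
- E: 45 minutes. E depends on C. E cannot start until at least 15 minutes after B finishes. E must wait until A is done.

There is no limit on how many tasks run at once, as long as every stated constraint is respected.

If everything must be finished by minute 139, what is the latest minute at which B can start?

E must finish by minute 139; it takes 45 minutes, so it must start by 139 − 45 = minute 94.
C must finish before E (must start by minute 94). With a 25-minute duration, C must start by 94 − 25 = minute 69.
B has several dependents: C (must start by minute 69); E (must start by minute 94, minus 15-minute gap → minute 79). The earliest of those limits is minute 69, so B must start by 69 − 15 = minute 54.

54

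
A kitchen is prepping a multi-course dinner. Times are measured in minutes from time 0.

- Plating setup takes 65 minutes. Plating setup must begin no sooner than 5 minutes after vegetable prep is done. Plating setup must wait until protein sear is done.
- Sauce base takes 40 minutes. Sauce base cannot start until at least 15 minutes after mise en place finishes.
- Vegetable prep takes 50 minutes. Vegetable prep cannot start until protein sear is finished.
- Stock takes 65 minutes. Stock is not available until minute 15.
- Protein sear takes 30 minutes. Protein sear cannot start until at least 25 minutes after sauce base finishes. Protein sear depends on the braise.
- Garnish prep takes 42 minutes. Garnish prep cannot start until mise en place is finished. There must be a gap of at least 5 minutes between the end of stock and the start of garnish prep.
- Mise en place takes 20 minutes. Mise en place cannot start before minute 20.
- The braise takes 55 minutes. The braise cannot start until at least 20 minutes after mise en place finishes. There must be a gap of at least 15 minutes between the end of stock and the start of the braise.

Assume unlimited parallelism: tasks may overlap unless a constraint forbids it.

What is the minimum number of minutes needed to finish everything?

300

Stock waits on its own release at minute 15, so it starts at minute 15 and finishes at 15 + 65 = minute 80.
After its own release at minute 20, mise en place can start at minute 20 and finishes at minute 40.
Garnish prep cannot start until mise en place (finishes minute 40); stock (finishes minute 80, plus 5-minute gap → minute 85). The controlling bound is minute 85, so garnish prep finishes at 85 + 42 = minute 127.
The braise needs all of mise en place (finishes minute 40, plus 20-minute gap → minute 60); stock (finishes minute 80, plus 15-minute gap → minute 95). That puts its earliest start at minute 95; it finishes at 95 + 55 = minute 150.
Sauce base waits on mise en place (finishes minute 40, plus 15-minute gap → minute 55), so it starts at minute 55 and finishes at 55 + 40 = minute 95.
For protein sear: sauce base (finishes minute 95, plus 25-minute gap → minute 120); the braise (finishes minute 150). Taking the maximum gives a start of minute 150, and it finishes at 150 + 30 = minute 180.
Vegetable prep cannot begin until protein sear (finishes minute 180). It runs from minute 180 to 180 + 50 = minute 230.
Plating setup needs all of vegetable prep (finishes minute 230, plus 5-minute gap → minute 235); protein sear (finishes minute 180). That puts its earliest start at minute 235; it finishes at 235 + 65 = minute 300.
All tasks are finished once the last one completes. Finish times: Mise en place at 40, Stock at 80, Sauce base at 95, The braise at 150, Protein sear at 180, Vegetable prep at 230, Plating setup at 300, Garnish prep at 127. The latest is minute 300.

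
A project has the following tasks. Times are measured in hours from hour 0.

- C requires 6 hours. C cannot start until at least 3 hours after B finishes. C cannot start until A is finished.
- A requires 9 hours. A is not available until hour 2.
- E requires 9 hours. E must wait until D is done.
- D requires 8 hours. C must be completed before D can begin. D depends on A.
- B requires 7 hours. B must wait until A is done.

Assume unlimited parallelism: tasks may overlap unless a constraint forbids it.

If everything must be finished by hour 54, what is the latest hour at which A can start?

12

E has no dependents, so it just needs to finish by hour 54. Starting by 54 − 9 = hour 45 achieves that.
D must finish before E (must start by hour 45). With an 8-hour duration, D must start by 45 − 8 = hour 37.
C must finish before D (must start by hour 37). With a 6-hour duration, C must start by 37 − 6 = hour 31.
Since C (must start by hour 31, minus 3-hour gap → hour 28) depends on it, B must finish by hour 28. Backing off its 7-hour duration gives a latest start of hour 21.
For A: B (must start by hour 21); C (must start by hour 31); D (must start by hour 37). The most restrictive is hour 21; with a 9-hour duration, A must start by hour 12.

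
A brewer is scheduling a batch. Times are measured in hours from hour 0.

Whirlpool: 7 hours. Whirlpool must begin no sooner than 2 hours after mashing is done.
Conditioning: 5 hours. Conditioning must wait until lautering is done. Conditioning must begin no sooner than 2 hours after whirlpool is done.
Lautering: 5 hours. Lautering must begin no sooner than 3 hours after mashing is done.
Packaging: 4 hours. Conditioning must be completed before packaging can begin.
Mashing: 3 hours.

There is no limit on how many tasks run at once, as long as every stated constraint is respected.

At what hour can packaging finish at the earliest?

23

Mashing can start immediately at hour 0; it finishes at hour 3.
Whirlpool cannot begin until mashing (finishes hour 3, plus 2-hour gap → hour 5). It runs from hour 5 to 5 + 7 = hour 12.
Lautering cannot begin until mashing (finishes hour 3, plus 3-hour gap → hour 6). It runs from hour 6 to 6 + 5 = hour 11.
Conditioning needs all of lautering (finishes hour 11); whirlpool (finishes hour 12, plus 2-hour gap → hour 14). That puts its earliest start at hour 14; it finishes at 14 + 5 = hour 19.
Packaging cannot begin until conditioning (finishes hour 19). It runs from hour 19 to 19 + 4 = hour 23.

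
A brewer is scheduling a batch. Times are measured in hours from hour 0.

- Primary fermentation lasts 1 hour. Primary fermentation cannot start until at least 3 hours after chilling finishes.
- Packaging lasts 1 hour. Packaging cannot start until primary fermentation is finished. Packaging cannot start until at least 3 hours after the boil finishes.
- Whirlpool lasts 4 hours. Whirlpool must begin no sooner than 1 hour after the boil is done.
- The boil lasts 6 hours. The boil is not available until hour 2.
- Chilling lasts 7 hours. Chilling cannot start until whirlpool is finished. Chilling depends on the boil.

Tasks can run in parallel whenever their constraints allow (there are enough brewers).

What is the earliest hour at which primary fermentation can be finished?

The boil waits on its own release at hour 2, so it starts at hour 2 and finishes at 2 + 6 = hour 8.
Whirlpool cannot begin until the boil (finishes hour 8, plus 1-hour gap → hour 9). It runs from hour 9 to 9 + 4 = hour 13.
Chilling needs all of whirlpool (finishes hour 13); the boil (finishes hour 8). That puts its earliest start at hour 13; it finishes at 13 + 7 = hour 20.
Primary fermentation cannot begin until chilling (finishes hour 20, plus 3-hour gap → hour 23). It runs from hour 23 to 23 + 1 = hour 24.

24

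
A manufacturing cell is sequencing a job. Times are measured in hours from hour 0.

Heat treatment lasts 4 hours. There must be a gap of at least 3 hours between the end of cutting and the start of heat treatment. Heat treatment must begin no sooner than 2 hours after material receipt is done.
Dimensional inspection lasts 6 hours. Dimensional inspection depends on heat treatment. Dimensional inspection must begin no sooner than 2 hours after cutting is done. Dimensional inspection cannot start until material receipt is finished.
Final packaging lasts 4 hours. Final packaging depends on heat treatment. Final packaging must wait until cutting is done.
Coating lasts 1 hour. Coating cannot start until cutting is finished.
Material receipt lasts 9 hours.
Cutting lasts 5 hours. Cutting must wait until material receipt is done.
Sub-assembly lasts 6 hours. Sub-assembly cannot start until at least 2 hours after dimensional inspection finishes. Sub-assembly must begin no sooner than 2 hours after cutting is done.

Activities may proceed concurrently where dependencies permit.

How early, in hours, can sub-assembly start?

29

Material receipt can start immediately at hour 0; it finishes at hour 9.
Cutting waits on material receipt (finishes hour 9), so it starts at hour 9 and finishes at 9 + 5 = hour 14.
Heat treatment needs all of cutting (finishes hour 14, plus 3-hour gap → hour 17); material receipt (finishes hour 9, plus 2-hour gap → hour 11). That puts its earliest start at hour 17; it finishes at 17 + 4 = hour 21.
Dimensional inspection cannot start until heat treatment (finishes hour 21); cutting (finishes hour 14, plus 2-hour gap → hour 16); material receipt (finishes hour 9). The controlling bound is hour 21, so dimensional inspection finishes at 21 + 6 = hour 27.
Sub-assembly waits on dimensional inspection (finishes hour 27, plus 2-hour gap → hour 29); cutting (finishes hour 14, plus 2-hour gap → hour 16). The latest of these is hour 29, which is the earliest sub-assembly can start.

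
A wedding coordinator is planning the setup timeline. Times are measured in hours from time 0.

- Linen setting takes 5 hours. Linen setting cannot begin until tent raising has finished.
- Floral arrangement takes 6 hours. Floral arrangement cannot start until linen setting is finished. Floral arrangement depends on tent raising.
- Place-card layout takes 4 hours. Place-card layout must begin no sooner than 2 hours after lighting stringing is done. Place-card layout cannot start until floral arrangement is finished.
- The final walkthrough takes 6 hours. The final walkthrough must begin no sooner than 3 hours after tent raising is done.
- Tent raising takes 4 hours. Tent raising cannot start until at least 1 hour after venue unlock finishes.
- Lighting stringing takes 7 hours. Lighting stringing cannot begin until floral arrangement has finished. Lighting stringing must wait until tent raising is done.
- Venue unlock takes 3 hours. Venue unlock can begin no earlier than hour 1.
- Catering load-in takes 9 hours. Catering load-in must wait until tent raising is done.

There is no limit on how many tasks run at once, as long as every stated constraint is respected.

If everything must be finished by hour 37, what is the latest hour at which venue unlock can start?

5

Place-card layout has no dependents, so it just needs to finish by hour 37. Starting by 37 − 4 = hour 33 achieves that.
Since place-card layout (must start by hour 33, minus 2-hour gap → hour 31) depends on it, lighting stringing must finish by hour 31. Backing off its 7-hour duration gives a latest start of hour 24.
Floral arrangement feeds lighting stringing (must start by hour 24); place-card layout (must start by hour 33). Taking the minimum, floral arrangement must finish by hour 24 and start by 24 − 6 = hour 18.
Linen setting has to be done before floral arrangement (must start by hour 18). That means finishing by hour 18, i.e. starting by 18 − 5 = hour 13.
Catering load-in has no dependents, so it just needs to finish by hour 37. Starting by 37 − 9 = hour 28 achieves that.
The final walkthrough has no dependents, so it just needs to finish by hour 37. Starting by 37 − 6 = hour 31 achieves that.
Tent raising must finish in time for linen setting (must start by hour 13); floral arrangement (must start by hour 18); lighting stringing (must start by hour 24); catering load-in (must start by hour 28); the final walkthrough (must start by hour 31, minus 3-hour gap → hour 28). The tightest is hour 13, so tent raising must start by 13 − 4 = hour 9.
Venue unlock must finish before tent raising (must start by hour 9, minus 1-hour gap → hour 8). With a 3-hour duration, venue unlock must start by 8 − 3 = hour 5.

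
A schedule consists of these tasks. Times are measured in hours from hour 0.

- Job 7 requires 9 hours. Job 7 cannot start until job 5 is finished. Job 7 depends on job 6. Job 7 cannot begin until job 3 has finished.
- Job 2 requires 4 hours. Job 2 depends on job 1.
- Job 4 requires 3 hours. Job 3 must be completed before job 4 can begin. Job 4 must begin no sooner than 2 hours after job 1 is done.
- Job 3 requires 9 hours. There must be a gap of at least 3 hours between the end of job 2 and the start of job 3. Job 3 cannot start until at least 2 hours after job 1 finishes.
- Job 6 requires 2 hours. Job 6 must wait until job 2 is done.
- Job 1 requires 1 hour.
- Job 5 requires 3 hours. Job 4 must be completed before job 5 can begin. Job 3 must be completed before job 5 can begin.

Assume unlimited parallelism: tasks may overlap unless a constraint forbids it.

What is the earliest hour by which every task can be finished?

Job 1 can start immediately at hour 0; it finishes at hour 1.
After job 1 (finishes hour 1), job 2 can start at hour 1 and finishes at hour 5.
Job 6 waits on job 2 (finishes hour 5), so it starts at hour 5 and finishes at 5 + 2 = hour 7.
For job 3: job 2 (finishes hour 5, plus 3-hour gap → hour 8); job 1 (finishes hour 1, plus 2-hour gap → hour 3). Taking the maximum gives a start of hour 8, and it finishes at 8 + 9 = hour 17.
Job 4 needs all of job 3 (finishes hour 17); job 1 (finishes hour 1, plus 2-hour gap → hour 3). That puts its earliest start at hour 17; it finishes at 17 + 3 = hour 20.
Job 5 needs all of job 4 (finishes hour 20); job 3 (finishes hour 17). That puts its earliest start at hour 20; it finishes at 20 + 3 = hour 23.
Job 7 needs all of job 5 (finishes hour 23); job 6 (finishes hour 7); job 3 (finishes hour 17). That puts its earliest start at hour 23; it finishes at 23 + 9 = hour 32.
All tasks are finished once the last one completes. Finish times: Job 1 at 1, Job 2 at 5, Job 3 at 17, Job 4 at 20, Job 5 at 23, Job 6 at 7, Job 7 at 32. The latest is hour 32.

32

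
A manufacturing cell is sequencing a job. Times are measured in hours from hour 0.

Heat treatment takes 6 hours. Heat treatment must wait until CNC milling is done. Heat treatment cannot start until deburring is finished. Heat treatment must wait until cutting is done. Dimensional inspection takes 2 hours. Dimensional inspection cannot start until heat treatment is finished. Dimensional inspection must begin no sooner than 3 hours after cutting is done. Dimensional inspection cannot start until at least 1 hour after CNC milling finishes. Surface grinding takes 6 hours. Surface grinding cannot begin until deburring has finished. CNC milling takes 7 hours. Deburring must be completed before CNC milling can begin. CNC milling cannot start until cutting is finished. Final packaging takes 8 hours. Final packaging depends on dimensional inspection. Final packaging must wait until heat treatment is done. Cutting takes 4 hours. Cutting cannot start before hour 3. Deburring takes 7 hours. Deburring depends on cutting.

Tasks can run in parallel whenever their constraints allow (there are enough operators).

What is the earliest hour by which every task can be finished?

After its own release at hour 3, cutting can start at hour 3 and finishes at hour 7.
Deburring waits on cutting (finishes hour 7), so it starts at hour 7 and finishes at 7 + 7 = hour 14.
Surface grinding waits on deburring (finishes hour 14), so it starts at hour 14 and finishes at 14 + 6 = hour 20.
For CNC milling: deburring (finishes hour 14); cutting (finishes hour 7). Taking the maximum gives a start of hour 14, and it finishes at 14 + 7 = hour 21.
For heat treatment: CNC milling (finishes hour 21); deburring (finishes hour 14); cutting (finishes hour 7). Taking the maximum gives a start of hour 21, and it finishes at 21 + 6 = hour 27.
Dimensional inspection needs all of heat treatment (finishes hour 27); cutting (finishes hour 7, plus 3-hour gap → hour 10); CNC milling (finishes hour 21, plus 1-hour gap → hour 22). That puts its earliest start at hour 27; it finishes at 27 + 2 = hour 29.
Final packaging needs all of dimensional inspection (finishes hour 29); heat treatment (finishes hour 27). That puts its earliest start at hour 29; it finishes at 29 + 8 = hour 37.
All tasks are finished once the last one completes. Finish times: Cutting at 7, Deburring at 14, CNC milling at 21, Heat treatment at 27, Surface grinding at 20, Dimensional inspection at 29, Final packaging at 37. The latest is hour 37.

37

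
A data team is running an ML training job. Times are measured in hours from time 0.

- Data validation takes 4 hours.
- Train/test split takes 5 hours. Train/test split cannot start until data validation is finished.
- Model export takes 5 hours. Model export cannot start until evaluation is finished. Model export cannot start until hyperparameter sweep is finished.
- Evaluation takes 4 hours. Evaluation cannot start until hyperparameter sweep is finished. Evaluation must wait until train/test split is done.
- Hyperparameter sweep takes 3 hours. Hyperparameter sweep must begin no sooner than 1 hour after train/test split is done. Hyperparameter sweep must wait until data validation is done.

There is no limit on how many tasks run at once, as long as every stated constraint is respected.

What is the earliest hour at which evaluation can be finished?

17

Nothing blocks data validation, so it runs from hour 0 to hour 4.
After data validation (finishes hour 4), train/test split can start at hour 4 and finishes at hour 9.
Hyperparameter sweep has to wait for train/test split (finishes hour 9, plus 1-hour gap → hour 10); data validation (finishes hour 4). The latest of these is hour 10, so hyperparameter sweep runs hour 10 to 10 + 3 = hour 13.
For evaluation: hyperparameter sweep (finishes hour 13); train/test split (finishes hour 9). Taking the maximum gives a start of hour 13, and it finishes at 13 + 4 = hour 17.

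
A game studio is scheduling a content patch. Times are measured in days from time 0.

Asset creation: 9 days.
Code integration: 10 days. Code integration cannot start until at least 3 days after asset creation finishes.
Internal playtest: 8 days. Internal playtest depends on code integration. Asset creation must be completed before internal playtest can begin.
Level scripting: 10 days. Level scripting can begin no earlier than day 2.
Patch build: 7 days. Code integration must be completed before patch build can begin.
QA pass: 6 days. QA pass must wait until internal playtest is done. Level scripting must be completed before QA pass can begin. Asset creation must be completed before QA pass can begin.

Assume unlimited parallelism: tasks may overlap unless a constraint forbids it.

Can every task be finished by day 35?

Level scripting waits on its own release at day 2, so it starts at day 2 and finishes at 2 + 10 = day 12.
Asset creation can start immediately at day 0; it finishes at day 9.
After asset creation (finishes day 9, plus 3-day gap → day 12), code integration can start at day 12 and finishes at day 22.
After code integration (finishes day 22), patch build can start at day 22 and finishes at day 29.
For internal playtest: code integration (finishes day 22); asset creation (finishes day 9). Taking the maximum gives a start of day 22, and it finishes at 22 + 8 = day 30.
QA pass cannot start until internal playtest (finishes day 30); level scripting (finishes day 12); asset creation (finishes day 9). The controlling bound is day 30, so QA pass finishes at 30 + 6 = day 36.
The earliest everything can be done is day 36, which is after the deadline of 35, so it is not possible.

No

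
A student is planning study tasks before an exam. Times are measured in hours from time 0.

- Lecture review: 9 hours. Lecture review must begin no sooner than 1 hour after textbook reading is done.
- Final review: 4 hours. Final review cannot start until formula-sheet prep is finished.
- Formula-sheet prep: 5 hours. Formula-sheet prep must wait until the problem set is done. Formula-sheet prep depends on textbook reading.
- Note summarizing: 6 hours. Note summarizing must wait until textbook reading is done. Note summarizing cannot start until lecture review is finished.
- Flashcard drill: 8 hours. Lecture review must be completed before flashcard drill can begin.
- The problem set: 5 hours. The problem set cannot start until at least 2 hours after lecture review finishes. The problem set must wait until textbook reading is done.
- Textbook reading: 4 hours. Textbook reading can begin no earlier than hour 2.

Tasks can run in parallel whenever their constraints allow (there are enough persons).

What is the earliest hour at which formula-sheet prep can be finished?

After its own release at hour 2, textbook reading can start at hour 2 and finishes at hour 6.
Lecture review cannot begin until textbook reading (finishes hour 6, plus 1-hour gap → hour 7). It runs from hour 7 to 7 + 9 = hour 16.
The problem set cannot start until lecture review (finishes hour 16, plus 2-hour gap → hour 18); textbook reading (finishes hour 6). The controlling bound is hour 18, so the problem set finishes at 18 + 5 = hour 23.
Formula-sheet prep has to wait for the problem set (finishes hour 23); textbook reading (finishes hour 6). The latest of these is hour 23, so formula-sheet prep runs hour 23 to 23 + 5 = hour 28.

28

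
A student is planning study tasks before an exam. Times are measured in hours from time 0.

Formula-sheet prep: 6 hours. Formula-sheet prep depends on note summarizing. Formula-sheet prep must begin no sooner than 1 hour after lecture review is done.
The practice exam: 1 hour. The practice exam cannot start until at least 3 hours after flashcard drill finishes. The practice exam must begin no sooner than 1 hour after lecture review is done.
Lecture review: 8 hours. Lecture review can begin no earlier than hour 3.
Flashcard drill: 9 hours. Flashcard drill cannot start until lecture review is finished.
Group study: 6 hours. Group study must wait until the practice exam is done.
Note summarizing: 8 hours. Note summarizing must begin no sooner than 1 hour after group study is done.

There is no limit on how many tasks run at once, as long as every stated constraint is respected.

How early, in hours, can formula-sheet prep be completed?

45

After its own release at hour 3, lecture review can start at hour 3 and finishes at hour 11.
Flashcard drill cannot begin until lecture review (finishes hour 11). It runs from hour 11 to 11 + 9 = hour 20.
The practice exam needs all of flashcard drill (finishes hour 20, plus 3-hour gap → hour 23); lecture review (finishes hour 11, plus 1-hour gap → hour 12). That puts its earliest start at hour 23; it finishes at 23 + 1 = hour 24.
Group study cannot begin until the practice exam (finishes hour 24). It runs from hour 24 to 24 + 6 = hour 30.
Note summarizing cannot begin until group study (finishes hour 30, plus 1-hour gap → hour 31). It runs from hour 31 to 31 + 8 = hour 39.
Formula-sheet prep has to wait for note summarizing (finishes hour 39); lecture review (finishes hour 11, plus 1-hour gap → hour 12). The latest of these is hour 39, so formula-sheet prep runs hour 39 to 39 + 6 = hour 45.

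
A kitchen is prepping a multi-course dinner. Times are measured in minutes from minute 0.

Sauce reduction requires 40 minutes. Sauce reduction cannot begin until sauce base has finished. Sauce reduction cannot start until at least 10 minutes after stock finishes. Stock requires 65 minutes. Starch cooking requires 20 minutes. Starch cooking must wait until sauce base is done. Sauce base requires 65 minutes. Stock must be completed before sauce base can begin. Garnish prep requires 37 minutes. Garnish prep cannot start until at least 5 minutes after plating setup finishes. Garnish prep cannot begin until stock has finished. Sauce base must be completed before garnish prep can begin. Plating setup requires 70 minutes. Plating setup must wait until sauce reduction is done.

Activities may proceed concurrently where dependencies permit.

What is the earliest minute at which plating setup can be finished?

Stock has no prerequisites, so it starts at minute 0 and finishes at minute 65.
Sauce base waits on stock (finishes minute 65), so it starts at minute 65 and finishes at 65 + 65 = minute 130.
Sauce reduction cannot start until sauce base (finishes minute 130); stock (finishes minute 65, plus 10-minute gap → minute 75). The controlling bound is minute 130, so sauce reduction finishes at 130 + 40 = minute 170.
After sauce reduction (finishes minute 170), plating setup can start at minute 170 and finishes at minute 240.

240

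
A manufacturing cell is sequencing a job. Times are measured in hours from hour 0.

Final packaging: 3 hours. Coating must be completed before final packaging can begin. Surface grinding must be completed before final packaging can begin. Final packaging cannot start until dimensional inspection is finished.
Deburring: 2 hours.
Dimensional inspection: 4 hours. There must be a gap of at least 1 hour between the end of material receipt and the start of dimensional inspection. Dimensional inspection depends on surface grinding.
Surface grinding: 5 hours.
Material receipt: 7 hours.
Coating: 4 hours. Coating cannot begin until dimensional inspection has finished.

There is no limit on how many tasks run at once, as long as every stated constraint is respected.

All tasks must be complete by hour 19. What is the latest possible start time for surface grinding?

To finish by hour 19, final packaging (duration 3) must start no later than hour 16.
Coating must finish before final packaging (must start by hour 16). With a 4-hour duration, coating must start by 16 − 4 = hour 12.
Dimensional inspection feeds coating (must start by hour 12); final packaging (must start by hour 16). Taking the minimum, dimensional inspection must finish by hour 12 and start by 12 − 4 = hour 8.
Surface grinding feeds dimensional inspection (must start by hour 8); final packaging (must start by hour 16). Taking the minimum, surface grinding must finish by hour 8 and start by 8 − 5 = hour 3.

3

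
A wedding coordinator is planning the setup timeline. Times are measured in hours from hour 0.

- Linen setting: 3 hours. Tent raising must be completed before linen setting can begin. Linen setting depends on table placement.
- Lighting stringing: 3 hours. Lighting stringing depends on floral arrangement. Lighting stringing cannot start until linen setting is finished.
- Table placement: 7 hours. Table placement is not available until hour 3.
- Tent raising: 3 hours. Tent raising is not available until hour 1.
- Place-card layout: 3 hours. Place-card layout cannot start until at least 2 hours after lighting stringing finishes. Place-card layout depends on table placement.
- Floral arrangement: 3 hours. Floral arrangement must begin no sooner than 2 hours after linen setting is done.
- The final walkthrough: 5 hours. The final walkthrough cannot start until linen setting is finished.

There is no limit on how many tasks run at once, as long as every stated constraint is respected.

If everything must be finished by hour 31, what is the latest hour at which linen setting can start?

15

Nothing follows place-card layout; the deadline of hour 31 is its only limit. It must start by 31 − 3 = hour 28.
Since place-card layout (must start by hour 28, minus 2-hour gap → hour 26) depends on it, lighting stringing must finish by hour 26. Backing off its 3-hour duration gives a latest start of hour 23.
Floral arrangement has to be done before lighting stringing (must start by hour 23). That means finishing by hour 23, i.e. starting by 23 − 3 = hour 20.
The final walkthrough must finish by hour 31; it takes 5 hours, so it must start by 31 − 5 = hour 26.
Linen setting has several dependents: floral arrangement (must start by hour 20, minus 2-hour gap → hour 18); lighting stringing (must start by hour 23); the final walkthrough (must start by hour 26). The earliest of those limits is hour 18, so linen setting must start by 18 − 3 = hour 15.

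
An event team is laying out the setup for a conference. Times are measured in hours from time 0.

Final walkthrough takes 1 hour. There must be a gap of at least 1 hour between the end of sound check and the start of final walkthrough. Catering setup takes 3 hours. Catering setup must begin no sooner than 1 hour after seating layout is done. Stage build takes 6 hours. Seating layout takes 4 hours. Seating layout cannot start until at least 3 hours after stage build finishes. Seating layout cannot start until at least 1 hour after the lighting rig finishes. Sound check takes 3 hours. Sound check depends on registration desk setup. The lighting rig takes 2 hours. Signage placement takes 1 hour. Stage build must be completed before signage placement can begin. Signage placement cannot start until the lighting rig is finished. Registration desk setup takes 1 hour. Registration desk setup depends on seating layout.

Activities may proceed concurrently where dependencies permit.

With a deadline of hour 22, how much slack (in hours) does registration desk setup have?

3

The lighting rig can start immediately at hour 0; it finishes at hour 2.
Nothing blocks stage build, so it runs from hour 0 to hour 6.
Seating layout cannot start until stage build (finishes hour 6, plus 3-hour gap → hour 9); the lighting rig (finishes hour 2, plus 1-hour gap → hour 3). The controlling bound is hour 9, so seating layout finishes at 9 + 4 = hour 13.
Registration desk setup waits on seating layout (finishes hour 13), so it starts at hour 13 and finishes at 13 + 1 = hour 14.

Working backward from the deadline:
Final walkthrough must finish by hour 22; it takes 1 hour, so it must start by 22 − 1 = hour 21.
Sound check has to be done before final walkthrough (must start by hour 21, minus 1-hour gap → hour 20). That means finishing by hour 20, i.e. starting by 20 − 3 = hour 17.
Registration desk setup feeds into sound check (must start by hour 17); so registration desk setup must finish by hour 17 and therefore start by hour 16.
So registration desk setup can start as early as hour 13 and as late as hour 16, giving 16 − 13 = 3 hours of slack.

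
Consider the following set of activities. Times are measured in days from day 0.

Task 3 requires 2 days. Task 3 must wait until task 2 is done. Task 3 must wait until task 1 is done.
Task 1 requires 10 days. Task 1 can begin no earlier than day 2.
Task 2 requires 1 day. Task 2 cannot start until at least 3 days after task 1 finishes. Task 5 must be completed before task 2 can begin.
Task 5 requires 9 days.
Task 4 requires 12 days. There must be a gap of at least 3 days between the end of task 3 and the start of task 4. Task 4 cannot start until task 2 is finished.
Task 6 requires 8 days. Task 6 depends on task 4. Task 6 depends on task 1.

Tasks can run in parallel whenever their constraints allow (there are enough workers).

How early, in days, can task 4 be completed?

Task 5 can start immediately at day 0; it finishes at day 9.
Task 1 waits on its own release at day 2, so it starts at day 2 and finishes at 2 + 10 = day 12.
Task 2 needs all of task 1 (finishes day 12, plus 3-day gap → day 15); task 5 (finishes day 9). That puts its earliest start at day 15; it finishes at 15 + 1 = day 16.
For task 3: task 2 (finishes day 16); task 1 (finishes day 12). Taking the maximum gives a start of day 16, and it finishes at 16 + 2 = day 18.
For task 4: task 3 (finishes day 18, plus 3-day gap → day 21); task 2 (finishes day 16). Taking the maximum gives a start of day 21, and it finishes at 21 + 12 = day 33.

33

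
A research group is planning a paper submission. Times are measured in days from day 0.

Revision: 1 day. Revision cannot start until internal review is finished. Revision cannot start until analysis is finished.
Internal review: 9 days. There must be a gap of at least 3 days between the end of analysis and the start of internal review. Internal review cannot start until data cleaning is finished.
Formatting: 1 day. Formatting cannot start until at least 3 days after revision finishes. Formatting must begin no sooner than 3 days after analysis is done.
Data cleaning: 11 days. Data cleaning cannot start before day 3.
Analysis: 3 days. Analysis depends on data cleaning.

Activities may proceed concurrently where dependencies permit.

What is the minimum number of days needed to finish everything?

34

Data cleaning cannot begin until its own release at day 3. It runs from day 3 to 3 + 11 = day 14.
Analysis waits on data cleaning (finishes day 14), so it starts at day 14 and finishes at 14 + 3 = day 17.
For internal review: analysis (finishes day 17, plus 3-day gap → day 20); data cleaning (finishes day 14). Taking the maximum gives a start of day 20, and it finishes at 20 + 9 = day 29.
For revision: internal review (finishes day 29); analysis (finishes day 17). Taking the maximum gives a start of day 29, and it finishes at 29 + 1 = day 30.
Formatting has to wait for revision (finishes day 30, plus 3-day gap → day 33); analysis (finishes day 17, plus 3-day gap → day 20). The latest of these is day 33, so formatting runs day 33 to 33 + 1 = day 34.
All tasks are finished once the last one completes. Finish times: Data cleaning at 14, Analysis at 17, Internal review at 29, Revision at 30, Formatting at 34. The latest is day 34.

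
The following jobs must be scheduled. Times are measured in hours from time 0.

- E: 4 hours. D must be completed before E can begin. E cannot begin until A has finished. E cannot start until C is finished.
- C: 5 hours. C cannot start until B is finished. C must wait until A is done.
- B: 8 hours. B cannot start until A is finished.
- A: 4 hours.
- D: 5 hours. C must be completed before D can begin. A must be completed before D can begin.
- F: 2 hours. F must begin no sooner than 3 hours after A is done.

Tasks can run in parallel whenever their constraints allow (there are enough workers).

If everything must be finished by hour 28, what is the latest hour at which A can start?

E has no dependents, so it just needs to finish by hour 28. Starting by 28 − 4 = hour 24 achieves that.
D must finish before E (must start by hour 24). With a 5-hour duration, D must start by 24 − 5 = hour 19.
For C: D (must start by hour 19); E (must start by hour 24). The most restrictive is hour 19; with a 5-hour duration, C must start by hour 14.
B must finish before C (must start by hour 14). With an 8-hour duration, B must start by 14 − 8 = hour 6.
F has no dependents, so it just needs to finish by hour 28. Starting by 28 − 2 = hour 26 achieves that.
A feeds B (must start by hour 6); C (must start by hour 14); D (must start by hour 19); E (must start by hour 24); F (must start by hour 26, minus 3-hour gap → hour 23). Taking the minimum, A must finish by hour 6 and start by 6 − 4 = hour 2.

2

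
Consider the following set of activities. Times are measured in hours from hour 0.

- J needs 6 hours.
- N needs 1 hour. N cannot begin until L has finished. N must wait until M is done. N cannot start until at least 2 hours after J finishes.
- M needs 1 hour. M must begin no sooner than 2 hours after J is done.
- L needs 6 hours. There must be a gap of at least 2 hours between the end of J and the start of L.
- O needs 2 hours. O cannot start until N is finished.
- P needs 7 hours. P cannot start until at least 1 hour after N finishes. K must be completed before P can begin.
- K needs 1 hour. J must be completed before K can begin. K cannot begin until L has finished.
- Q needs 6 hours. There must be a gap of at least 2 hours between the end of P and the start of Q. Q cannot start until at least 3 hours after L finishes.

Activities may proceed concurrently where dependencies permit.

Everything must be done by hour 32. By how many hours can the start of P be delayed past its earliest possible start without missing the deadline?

1

Nothing blocks J, so it runs from hour 0 to hour 6.
M cannot begin until J (finishes hour 6, plus 2-hour gap → hour 8). It runs from hour 8 to 8 + 1 = hour 9.
L waits on J (finishes hour 6, plus 2-hour gap → hour 8), so it starts at hour 8 and finishes at 8 + 6 = hour 14.
N has to wait for L (finishes hour 14); M (finishes hour 9); J (finishes hour 6, plus 2-hour gap → hour 8). The latest of these is hour 14, so N runs hour 14 to 14 + 1 = hour 15.
K cannot start until J (finishes hour 6); L (finishes hour 14). The controlling bound is hour 14, so K finishes at 14 + 1 = hour 15.
For P: N (finishes hour 15, plus 1-hour gap → hour 16); K (finishes hour 15). Taking the maximum gives a start of hour 16, and it finishes at 16 + 7 = hour 23.

Working backward from the deadline:
Q has no dependents, so it just needs to finish by hour 32. Starting by 32 − 6 = hour 26 achieves that.
P must finish before Q (must start by hour 26, minus 2-hour gap → hour 24). With a 7-hour duration, P must start by 24 − 7 = hour 17.
So P can start as early as hour 16 and as late as hour 17, giving 17 − 16 = 1 hour of slack.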